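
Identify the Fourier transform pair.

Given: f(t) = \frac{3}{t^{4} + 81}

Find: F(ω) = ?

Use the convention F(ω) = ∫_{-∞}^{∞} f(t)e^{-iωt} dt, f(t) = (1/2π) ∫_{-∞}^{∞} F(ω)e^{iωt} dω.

F(ω) = \frac{\pi e^{- \frac{3 \sqrt{2} \left|{\omega}\right|}{2}} \sin{\left(\frac{3 \sqrt{2} \left|{\omega}\right|}{2} + \frac{\pi}{4} \right)}}{9}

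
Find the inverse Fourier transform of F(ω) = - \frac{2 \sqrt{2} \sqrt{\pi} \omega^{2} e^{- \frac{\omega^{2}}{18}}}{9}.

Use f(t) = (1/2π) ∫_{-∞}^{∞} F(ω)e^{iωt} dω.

f(t) = 3 \left(18 t^{2} - 2\right) e^{- \frac{9 t^{2}}{2}}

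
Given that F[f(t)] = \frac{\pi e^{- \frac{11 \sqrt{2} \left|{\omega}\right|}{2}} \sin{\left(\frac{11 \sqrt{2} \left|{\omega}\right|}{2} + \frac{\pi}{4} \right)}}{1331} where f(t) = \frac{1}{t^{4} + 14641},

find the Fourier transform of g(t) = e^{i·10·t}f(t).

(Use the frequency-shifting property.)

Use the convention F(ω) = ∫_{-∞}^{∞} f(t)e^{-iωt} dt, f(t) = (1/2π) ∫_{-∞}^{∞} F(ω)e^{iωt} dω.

F[g](ω) = \frac{\pi e^{- \frac{11 \sqrt{2} \left|{\omega - 10}\right|}{2}} \sin{\left(\frac{11 \sqrt{2} \left|{\omega - 10}\right|}{2} + \frac{\pi}{4} \right)}}{1331}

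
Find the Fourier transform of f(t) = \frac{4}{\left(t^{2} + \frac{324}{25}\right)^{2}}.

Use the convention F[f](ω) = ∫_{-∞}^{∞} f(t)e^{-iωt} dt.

F(ω) = \frac{25 \pi \left(18 \left|{\omega}\right| + 5\right) e^{- \frac{18 \left|{\omega}\right|}{5}}}{2916}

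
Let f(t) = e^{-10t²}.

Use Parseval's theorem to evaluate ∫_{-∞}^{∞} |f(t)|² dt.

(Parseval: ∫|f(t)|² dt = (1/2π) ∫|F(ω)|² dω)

∫|f(t)|² dt = \frac{\sqrt{5} \sqrt{\pi}}{10}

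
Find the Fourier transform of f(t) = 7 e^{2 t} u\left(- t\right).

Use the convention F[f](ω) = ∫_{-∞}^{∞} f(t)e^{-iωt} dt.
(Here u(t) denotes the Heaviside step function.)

F(ω) = - \frac{7}{i \omega - 2}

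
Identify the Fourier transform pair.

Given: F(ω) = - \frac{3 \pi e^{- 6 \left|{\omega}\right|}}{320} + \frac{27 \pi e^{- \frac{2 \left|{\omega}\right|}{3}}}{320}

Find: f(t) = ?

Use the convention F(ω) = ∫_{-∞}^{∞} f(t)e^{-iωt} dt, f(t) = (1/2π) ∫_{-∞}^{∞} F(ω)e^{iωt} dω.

f(t) = \frac{2}{\left(t^{2} + \frac{4}{9}\right) \left(t^{2} + 36\right)}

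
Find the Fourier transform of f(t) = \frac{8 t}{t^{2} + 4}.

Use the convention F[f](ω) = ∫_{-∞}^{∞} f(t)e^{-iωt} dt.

F(ω) = - 8 i \pi e^{- 2 \left|{\omega}\right|} \operatorname{sign}{\left(\omega \right)}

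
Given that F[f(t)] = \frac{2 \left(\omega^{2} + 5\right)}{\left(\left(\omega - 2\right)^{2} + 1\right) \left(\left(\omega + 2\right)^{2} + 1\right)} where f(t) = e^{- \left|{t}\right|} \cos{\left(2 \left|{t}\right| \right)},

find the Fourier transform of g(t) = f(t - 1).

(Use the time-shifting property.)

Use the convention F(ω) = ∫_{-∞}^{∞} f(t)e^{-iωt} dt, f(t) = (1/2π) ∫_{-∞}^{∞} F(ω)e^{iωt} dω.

F[g](ω) = \frac{2 \left(\omega^{2} + 5\right) e^{- i \omega}}{\omega^{4} - 6 \omega^{2} + 25}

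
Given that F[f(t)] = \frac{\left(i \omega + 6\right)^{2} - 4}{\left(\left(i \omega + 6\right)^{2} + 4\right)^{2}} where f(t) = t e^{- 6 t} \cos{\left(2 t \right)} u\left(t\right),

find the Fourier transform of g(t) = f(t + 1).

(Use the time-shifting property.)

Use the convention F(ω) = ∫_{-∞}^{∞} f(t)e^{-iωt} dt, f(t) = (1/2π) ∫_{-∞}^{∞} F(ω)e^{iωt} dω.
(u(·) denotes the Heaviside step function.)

F[g](ω) = \frac{\left(\left(i \omega + 6\right)^{2} - 4\right) e^{i \omega}}{\left(\left(i \omega + 6\right)^{2} + 4\right)^{2}}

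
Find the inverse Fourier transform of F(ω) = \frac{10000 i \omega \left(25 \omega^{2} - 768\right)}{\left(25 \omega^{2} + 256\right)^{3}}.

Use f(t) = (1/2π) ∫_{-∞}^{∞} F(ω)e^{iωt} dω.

f(t) = 4 t e^{- \frac{16 \left|{t}\right|}{5}} \left|{t}\right|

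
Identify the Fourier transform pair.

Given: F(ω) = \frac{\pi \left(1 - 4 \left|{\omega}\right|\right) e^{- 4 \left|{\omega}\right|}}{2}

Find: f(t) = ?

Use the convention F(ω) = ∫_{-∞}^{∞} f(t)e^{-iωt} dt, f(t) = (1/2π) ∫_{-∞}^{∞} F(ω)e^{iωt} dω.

f(t) = \frac{4 t^{2}}{\left(t^{2} + 16\right)^{2}}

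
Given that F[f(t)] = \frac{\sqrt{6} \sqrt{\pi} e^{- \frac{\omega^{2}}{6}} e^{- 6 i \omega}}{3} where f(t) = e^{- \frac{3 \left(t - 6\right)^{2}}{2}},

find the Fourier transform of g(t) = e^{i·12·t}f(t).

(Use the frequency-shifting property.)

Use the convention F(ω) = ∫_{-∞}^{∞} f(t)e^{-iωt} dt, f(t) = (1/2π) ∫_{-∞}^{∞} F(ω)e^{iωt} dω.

F[g](ω) = \frac{\sqrt{6} \sqrt{\pi} e^{- \frac{\left(\omega - 12\right) \left(\omega - 12 + 36 i\right)}{6}}}{3}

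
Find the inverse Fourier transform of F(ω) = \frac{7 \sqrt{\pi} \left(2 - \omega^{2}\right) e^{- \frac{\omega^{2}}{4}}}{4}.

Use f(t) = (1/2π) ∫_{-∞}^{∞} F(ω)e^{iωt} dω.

f(t) = 7 t^{2} e^{- t^{2}}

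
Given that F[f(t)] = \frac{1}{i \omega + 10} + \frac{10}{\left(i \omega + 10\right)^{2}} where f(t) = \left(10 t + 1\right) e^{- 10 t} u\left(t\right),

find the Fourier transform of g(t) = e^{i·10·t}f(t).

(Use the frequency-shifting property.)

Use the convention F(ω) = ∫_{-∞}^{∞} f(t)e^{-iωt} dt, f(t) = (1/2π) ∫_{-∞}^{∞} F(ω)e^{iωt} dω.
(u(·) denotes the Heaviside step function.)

F[g](ω) = \frac{- i \omega - 20 + 10 i}{\omega^{2} - 20 \omega \left(1 + i\right) + 200 i}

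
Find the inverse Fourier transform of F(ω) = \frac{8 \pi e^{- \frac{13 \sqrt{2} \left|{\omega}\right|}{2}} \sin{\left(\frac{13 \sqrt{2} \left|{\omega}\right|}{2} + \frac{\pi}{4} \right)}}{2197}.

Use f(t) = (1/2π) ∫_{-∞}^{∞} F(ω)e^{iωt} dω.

f(t) = \frac{8}{t^{4} + 28561}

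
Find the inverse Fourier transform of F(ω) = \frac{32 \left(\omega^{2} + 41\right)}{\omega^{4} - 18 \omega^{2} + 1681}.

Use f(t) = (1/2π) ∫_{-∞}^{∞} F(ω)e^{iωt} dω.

f(t) = 4 e^{- 4 \left|{t}\right|} \cos{\left(5 \left|{t}\right| \right)}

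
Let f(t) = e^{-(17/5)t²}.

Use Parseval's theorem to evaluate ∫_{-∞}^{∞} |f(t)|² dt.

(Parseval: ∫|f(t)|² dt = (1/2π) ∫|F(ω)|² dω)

∫|f(t)|² dt = \frac{\sqrt{170} \sqrt{\pi}}{34}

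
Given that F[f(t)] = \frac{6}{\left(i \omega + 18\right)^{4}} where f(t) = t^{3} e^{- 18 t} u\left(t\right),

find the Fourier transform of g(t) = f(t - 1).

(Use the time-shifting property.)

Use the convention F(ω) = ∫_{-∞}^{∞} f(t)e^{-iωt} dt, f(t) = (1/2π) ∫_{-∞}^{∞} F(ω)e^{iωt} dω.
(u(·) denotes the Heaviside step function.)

F[g](ω) = \frac{6 e^{- i \omega}}{\left(i \omega + 18\right)^{4}}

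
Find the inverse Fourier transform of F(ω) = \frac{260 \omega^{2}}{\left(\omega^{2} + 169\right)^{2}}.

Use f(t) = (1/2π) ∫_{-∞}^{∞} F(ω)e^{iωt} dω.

f(t) = 5 \left(1 - 13 \left|{t}\right|\right) e^{- 13 \left|{t}\right|}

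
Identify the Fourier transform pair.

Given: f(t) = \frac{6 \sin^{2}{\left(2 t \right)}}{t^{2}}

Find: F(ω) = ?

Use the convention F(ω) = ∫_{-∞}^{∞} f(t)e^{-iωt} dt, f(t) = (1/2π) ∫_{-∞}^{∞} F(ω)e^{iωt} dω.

F(ω) = \begin{cases} 3 \pi \left(4 - \left|{\omega}\right|\right) & \text{for}\: \omega > -4 \wedge \omega < 4 \\0 & \text{otherwise} \end{cases}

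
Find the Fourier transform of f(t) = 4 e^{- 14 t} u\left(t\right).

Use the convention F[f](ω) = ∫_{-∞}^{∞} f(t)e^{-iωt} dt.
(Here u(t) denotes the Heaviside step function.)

F(ω) = \frac{4}{i \omega + 14}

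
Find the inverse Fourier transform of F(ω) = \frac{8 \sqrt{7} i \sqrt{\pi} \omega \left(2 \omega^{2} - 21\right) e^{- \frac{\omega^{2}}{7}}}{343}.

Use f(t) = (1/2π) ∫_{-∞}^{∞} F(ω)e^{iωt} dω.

f(t) = 7 t^{3} e^{- \frac{7 t^{2}}{4}}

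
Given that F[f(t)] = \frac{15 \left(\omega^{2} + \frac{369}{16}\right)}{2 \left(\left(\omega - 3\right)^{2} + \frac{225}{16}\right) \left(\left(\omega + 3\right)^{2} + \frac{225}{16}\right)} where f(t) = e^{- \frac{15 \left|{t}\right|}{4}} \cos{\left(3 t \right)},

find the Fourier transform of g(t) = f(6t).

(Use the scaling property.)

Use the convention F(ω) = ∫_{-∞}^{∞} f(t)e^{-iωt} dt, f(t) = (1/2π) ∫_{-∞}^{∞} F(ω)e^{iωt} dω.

F[g](ω) = \frac{180 \left(4 \omega^{2} + 3321\right)}{16 \omega^{4} + 5832 \omega^{2} + 11029041}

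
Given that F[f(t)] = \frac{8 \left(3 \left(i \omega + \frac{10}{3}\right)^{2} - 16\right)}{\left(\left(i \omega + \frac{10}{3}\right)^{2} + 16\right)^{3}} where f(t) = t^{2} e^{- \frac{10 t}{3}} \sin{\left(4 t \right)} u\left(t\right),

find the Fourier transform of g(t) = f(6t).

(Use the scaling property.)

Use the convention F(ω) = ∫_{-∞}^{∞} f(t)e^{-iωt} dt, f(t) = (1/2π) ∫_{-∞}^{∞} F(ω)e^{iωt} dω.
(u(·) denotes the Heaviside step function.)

F[g](ω) = \frac{5184 \left(\left(i \omega + 20\right)^{2} - 192\right)}{\left(\left(i \omega + 20\right)^{2} + 576\right)^{3}}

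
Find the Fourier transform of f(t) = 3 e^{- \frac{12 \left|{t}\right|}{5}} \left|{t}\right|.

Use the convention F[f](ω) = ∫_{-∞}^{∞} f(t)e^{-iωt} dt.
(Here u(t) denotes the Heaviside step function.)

F(ω) = \frac{150 \left(144 - 25 \omega^{2}\right)}{\left(25 \omega^{2} + 144\right)^{2}}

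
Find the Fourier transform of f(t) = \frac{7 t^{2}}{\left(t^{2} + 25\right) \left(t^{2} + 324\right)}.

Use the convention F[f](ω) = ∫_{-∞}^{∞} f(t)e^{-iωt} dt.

F(ω) = \frac{7 \pi \left(18 - 5 e^{13 \left|{\omega}\right|}\right) e^{- 18 \left|{\omega}\right|}}{299}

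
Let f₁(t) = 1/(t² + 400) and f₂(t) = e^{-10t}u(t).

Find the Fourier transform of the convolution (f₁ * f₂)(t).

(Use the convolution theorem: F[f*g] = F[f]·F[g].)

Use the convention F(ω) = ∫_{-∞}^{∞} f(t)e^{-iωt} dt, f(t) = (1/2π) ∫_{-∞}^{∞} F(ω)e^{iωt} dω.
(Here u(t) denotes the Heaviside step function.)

F[f₁*f₂](ω) = \frac{\pi e^{- 20 \left|{\omega}\right|}}{20 \left(i \omega + 10\right)}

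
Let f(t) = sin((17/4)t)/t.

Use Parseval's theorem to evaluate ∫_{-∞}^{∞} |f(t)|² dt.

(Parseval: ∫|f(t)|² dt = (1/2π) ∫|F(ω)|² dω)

∫|f(t)|² dt = \frac{17 \pi}{4}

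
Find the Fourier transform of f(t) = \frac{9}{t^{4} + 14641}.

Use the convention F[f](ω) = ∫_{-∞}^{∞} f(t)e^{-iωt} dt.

F(ω) = \frac{9 \pi e^{- \frac{11 \sqrt{2} \left|{\omega}\right|}{2}} \sin{\left(\frac{11 \sqrt{2} \left|{\omega}\right|}{2} + \frac{\pi}{4} \right)}}{1331}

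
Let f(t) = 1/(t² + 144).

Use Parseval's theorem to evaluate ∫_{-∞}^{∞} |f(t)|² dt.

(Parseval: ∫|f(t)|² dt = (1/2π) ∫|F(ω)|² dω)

∫|f(t)|² dt = \frac{\pi}{3456}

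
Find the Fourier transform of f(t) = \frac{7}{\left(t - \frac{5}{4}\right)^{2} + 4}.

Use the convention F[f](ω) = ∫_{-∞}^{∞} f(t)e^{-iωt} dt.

F(ω) = \frac{7 \pi e^{- \frac{5 i \omega}{4} - 2 \left|{\omega}\right|}}{2}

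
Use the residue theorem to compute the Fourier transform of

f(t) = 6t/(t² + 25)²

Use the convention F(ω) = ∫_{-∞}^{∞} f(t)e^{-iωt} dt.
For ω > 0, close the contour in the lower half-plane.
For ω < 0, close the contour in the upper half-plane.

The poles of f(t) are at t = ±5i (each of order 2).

Let g(z) = f(z)e^{-iωz}; for large |z| the factor e^{-iωz} decays in the lower half-plane when ω > 0 and in the upper half-plane when ω < 0.

Case ω > 0 (lower half-plane, clockwise contour ⇒ F(ω) = -2πi·ΣRes):
  Res_{z = - 5 i} g(z) = \frac{3 \omega e^{- 5 \omega}}{10} (pole of order 2)
  F(ω) = -2πi·ΣRes = - \frac{3 i \pi \omega e^{- 5 \omega}}{5}

Case ω < 0 (upper half-plane, counterclockwise contour ⇒ F(ω) = +2πi·ΣRes):
  Res_{z = 5 i} g(z) = - \frac{3 \omega e^{5 \omega}}{10} (pole of order 2)
  F(ω) = 2πi·ΣRes = - \frac{3 i \pi \omega e^{5 \omega}}{5}

Both cases combine into a single formula in |ω|:

F(ω) = - \frac{3 i \pi \omega e^{- 5 \left|{\omega}\right|}}{5}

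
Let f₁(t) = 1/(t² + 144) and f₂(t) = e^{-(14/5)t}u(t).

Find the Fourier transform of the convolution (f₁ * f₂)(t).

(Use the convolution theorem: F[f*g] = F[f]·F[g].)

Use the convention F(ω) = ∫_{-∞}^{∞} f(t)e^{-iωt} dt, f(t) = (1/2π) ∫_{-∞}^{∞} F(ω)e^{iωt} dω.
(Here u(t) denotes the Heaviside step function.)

F[f₁*f₂](ω) = \frac{5 \pi e^{- 12 \left|{\omega}\right|}}{12 \left(5 i \omega + 14\right)}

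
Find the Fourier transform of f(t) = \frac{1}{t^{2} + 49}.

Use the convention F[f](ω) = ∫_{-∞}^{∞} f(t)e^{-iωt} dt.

F(ω) = \frac{\pi e^{- 7 \left|{\omega}\right|}}{7}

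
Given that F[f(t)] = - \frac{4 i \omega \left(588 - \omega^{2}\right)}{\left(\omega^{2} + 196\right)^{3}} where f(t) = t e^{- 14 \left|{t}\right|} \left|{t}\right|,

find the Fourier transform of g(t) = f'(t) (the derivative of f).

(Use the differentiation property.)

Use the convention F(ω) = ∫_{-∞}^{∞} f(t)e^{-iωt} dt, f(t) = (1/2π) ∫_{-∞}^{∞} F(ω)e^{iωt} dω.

F[g](ω) = \frac{4 \omega^{2} \left(588 - \omega^{2}\right)}{\left(\omega^{2} + 196\right)^{3}}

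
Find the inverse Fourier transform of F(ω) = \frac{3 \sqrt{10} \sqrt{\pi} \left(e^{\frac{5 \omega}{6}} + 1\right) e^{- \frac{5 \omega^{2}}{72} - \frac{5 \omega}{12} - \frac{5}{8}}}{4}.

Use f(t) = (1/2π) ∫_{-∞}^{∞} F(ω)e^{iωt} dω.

f(t) = 9 e^{- \frac{18 t^{2}}{5}} \cos{\left(3 t \right)}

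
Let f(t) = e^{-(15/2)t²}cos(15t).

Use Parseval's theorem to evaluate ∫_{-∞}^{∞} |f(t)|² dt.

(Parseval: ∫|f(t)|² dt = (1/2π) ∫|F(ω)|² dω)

∫|f(t)|² dt = \frac{\sqrt{15} \sqrt{\pi} \left(1 + e^{15}\right)}{30 e^{15}}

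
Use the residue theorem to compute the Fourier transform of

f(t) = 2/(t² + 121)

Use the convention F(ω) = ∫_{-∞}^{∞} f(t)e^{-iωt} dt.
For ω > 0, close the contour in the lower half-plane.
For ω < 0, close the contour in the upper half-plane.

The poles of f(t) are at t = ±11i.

Let g(z) = f(z)e^{-iωz}; for large |z| the factor e^{-iωz} decays in the lower half-plane when ω > 0 and in the upper half-plane when ω < 0.

Case ω > 0 (lower half-plane, clockwise contour ⇒ F(ω) = -2πi·ΣRes):
  Res_{z = - 11 i} g(z) = \frac{i e^{- 11 \omega}}{11}
  F(ω) = -2πi·ΣRes = \frac{2 \pi e^{- 11 \omega}}{11}

Case ω < 0 (upper half-plane, counterclockwise contour ⇒ F(ω) = +2πi·ΣRes):
  Res_{z = 11 i} g(z) = - \frac{i e^{11 \omega}}{11}
  F(ω) = 2πi·ΣRes = \frac{2 \pi e^{11 \omega}}{11}

Both cases combine into a single formula in |ω|:

F(ω) = \frac{2 \pi e^{- 11 \left|{\omega}\right|}}{11}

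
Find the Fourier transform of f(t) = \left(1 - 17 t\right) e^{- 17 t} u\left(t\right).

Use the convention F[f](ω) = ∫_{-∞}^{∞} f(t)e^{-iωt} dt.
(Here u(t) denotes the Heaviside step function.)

F(ω) = \frac{i \omega}{- \omega^{2} + 34 i \omega + 289}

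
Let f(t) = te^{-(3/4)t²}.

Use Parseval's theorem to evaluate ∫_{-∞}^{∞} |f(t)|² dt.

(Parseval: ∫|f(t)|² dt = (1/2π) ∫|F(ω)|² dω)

∫|f(t)|² dt = \frac{\sqrt{6} \sqrt{\pi}}{9}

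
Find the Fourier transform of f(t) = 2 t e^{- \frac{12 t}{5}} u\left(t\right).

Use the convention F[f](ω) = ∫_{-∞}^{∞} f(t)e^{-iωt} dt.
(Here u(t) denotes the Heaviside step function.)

F(ω) = \frac{50}{\left(5 i \omega + 12\right)^{2}}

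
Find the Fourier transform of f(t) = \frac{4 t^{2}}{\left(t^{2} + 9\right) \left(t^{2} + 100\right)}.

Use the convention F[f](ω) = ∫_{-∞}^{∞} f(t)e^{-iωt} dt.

F(ω) = \frac{4 \pi \left(10 - 3 e^{7 \left|{\omega}\right|}\right) e^{- 10 \left|{\omega}\right|}}{91}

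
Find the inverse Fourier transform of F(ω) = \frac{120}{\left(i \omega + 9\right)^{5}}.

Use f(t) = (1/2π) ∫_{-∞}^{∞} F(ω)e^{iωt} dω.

f(t) = 5 t^{4} e^{- 9 t} u\left(t\right)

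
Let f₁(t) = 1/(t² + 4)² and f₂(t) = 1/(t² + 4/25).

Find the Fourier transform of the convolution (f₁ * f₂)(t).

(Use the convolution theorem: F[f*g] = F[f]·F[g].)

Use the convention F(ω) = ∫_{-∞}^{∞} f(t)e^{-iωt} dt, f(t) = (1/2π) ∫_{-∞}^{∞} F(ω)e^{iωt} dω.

F[f₁*f₂](ω) = \frac{5 \pi^{2} \left(2 \left|{\omega}\right| + 1\right) e^{- \frac{12 \left|{\omega}\right|}{5}}}{32}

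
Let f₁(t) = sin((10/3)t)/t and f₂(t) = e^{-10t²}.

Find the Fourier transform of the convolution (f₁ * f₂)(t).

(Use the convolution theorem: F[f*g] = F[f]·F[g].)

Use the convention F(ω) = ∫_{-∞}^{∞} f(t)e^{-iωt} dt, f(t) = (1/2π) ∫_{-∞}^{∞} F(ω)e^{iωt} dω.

F[f₁*f₂](ω) = \begin{cases} \frac{\sqrt{10} \pi^{\frac{3}{2}} e^{- \frac{\omega^{2}}{40}}}{10} & \text{for}\: \omega > - \frac{10}{3} \wedge \omega < \frac{10}{3} \\0 & \text{otherwise} \end{cases}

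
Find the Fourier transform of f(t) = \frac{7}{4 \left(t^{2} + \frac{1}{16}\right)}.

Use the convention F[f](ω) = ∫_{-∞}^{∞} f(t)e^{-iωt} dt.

F(ω) = 7 \pi e^{- \frac{\left|{\omega}\right|}{4}}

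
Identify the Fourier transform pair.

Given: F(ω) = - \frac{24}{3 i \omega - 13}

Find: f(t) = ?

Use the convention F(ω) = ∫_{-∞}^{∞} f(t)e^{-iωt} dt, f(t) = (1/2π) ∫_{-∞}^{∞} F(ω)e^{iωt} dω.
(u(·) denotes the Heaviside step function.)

f(t) = 8 e^{\frac{13 t}{3}} u\left(- t\right)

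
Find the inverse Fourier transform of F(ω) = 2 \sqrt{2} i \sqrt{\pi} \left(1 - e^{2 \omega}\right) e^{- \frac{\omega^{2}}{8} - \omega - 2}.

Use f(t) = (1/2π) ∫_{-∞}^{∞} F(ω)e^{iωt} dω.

f(t) = 8 e^{- 2 t^{2}} \sin{\left(4 t \right)}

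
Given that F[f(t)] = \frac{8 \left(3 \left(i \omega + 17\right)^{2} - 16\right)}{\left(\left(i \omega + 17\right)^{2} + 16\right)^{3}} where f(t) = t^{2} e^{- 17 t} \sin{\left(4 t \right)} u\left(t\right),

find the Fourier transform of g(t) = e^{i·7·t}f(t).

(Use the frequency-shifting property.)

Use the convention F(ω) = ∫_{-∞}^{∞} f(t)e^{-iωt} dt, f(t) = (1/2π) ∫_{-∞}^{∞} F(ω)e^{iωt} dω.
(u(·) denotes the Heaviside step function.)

F[g](ω) = \frac{8 \left(3 \left(i \left(\omega - 7\right) + 17\right)^{2} - 16\right)}{\left(\left(i \left(\omega - 7\right) + 17\right)^{2} + 16\right)^{3}}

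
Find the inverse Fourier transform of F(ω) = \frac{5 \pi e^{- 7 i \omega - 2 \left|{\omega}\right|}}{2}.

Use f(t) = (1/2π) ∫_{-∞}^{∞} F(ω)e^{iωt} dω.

f(t) = \frac{5}{\left(t - 7\right)^{2} + 4}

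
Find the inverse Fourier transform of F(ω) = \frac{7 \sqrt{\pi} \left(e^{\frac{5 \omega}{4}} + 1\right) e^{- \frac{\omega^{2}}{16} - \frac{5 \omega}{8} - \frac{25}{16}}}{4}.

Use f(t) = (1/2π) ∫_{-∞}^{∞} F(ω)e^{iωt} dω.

f(t) = 7 e^{- 4 t^{2}} \cos{\left(5 t \right)}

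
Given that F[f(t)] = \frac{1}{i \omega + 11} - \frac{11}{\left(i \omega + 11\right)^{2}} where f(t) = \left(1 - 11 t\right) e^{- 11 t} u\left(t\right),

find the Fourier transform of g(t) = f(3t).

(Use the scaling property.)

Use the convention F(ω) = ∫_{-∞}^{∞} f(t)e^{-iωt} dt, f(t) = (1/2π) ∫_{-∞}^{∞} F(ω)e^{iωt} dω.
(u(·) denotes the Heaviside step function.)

F[g](ω) = \frac{i \omega}{- \omega^{2} + 66 i \omega + 1089}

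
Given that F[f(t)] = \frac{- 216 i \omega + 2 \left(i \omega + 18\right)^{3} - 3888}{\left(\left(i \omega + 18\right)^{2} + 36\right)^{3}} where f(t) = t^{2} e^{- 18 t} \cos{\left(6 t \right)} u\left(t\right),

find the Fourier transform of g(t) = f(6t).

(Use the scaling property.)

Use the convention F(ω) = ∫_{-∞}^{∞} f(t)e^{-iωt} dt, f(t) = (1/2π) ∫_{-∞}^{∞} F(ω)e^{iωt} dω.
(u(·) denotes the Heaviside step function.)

F[g](ω) = \frac{72 \left(- 3888 i \omega + \left(i \omega + 108\right)^{3} - 419904\right)}{\left(\left(i \omega + 108\right)^{2} + 1296\right)^{3}}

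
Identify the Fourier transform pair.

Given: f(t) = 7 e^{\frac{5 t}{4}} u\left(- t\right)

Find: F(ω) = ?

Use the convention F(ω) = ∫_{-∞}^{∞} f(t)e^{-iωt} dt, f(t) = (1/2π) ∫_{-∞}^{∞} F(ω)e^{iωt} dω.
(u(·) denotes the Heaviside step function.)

F(ω) = - \frac{28}{4 i \omega - 5}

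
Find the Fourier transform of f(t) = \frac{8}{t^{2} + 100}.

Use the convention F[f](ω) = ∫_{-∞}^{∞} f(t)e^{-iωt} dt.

F(ω) = \frac{4 \pi e^{- 10 \left|{\omega}\right|}}{5}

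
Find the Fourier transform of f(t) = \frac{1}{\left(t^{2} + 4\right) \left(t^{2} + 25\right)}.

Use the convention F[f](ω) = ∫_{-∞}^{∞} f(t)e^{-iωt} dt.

F(ω) = \frac{\pi \left(5 e^{3 \left|{\omega}\right|} - 2\right) e^{- 5 \left|{\omega}\right|}}{210}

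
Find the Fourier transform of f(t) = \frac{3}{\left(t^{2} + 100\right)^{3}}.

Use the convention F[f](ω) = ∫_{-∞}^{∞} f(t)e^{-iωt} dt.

F(ω) = \frac{3 \pi \left(100 \omega^{2} + 30 \left|{\omega}\right| + 3\right) e^{- 10 \left|{\omega}\right|}}{800000}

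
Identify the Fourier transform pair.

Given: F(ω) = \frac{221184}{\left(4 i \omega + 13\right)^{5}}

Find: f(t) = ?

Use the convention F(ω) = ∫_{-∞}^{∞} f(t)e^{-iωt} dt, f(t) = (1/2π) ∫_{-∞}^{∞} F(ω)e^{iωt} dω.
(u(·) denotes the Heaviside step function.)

f(t) = 9 t^{4} e^{- \frac{13 t}{4}} u\left(t\right)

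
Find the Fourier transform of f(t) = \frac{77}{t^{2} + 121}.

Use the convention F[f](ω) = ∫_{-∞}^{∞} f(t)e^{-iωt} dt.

F(ω) = 7 \pi e^{- 11 \left|{\omega}\right|}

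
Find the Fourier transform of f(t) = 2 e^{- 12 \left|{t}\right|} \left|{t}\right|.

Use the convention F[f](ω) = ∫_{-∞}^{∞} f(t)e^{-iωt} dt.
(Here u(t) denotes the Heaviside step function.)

F(ω) = \frac{4 \left(144 - \omega^{2}\right)}{\left(\omega^{2} + 144\right)^{2}}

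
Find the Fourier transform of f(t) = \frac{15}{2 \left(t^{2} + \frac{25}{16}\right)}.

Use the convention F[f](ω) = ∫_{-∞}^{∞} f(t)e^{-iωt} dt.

F(ω) = 6 \pi e^{- \frac{5 \left|{\omega}\right|}{4}}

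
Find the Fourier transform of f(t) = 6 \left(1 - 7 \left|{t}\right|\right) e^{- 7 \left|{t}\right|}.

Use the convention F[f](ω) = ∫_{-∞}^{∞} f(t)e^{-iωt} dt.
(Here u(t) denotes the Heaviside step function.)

F(ω) = \frac{168 \omega^{2}}{\left(\omega^{2} + 49\right)^{2}}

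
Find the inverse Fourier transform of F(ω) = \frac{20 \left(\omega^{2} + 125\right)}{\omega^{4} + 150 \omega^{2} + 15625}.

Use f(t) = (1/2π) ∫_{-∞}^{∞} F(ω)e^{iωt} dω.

f(t) = e^{- 10 \left|{t}\right|} \cos{\left(5 \left|{t}\right| \right)}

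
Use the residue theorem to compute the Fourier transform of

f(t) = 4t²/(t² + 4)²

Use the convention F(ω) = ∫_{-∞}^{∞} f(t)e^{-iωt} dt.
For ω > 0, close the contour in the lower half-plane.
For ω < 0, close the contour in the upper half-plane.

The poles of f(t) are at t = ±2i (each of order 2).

Let g(z) = f(z)e^{-iωz}; for large |z| the factor e^{-iωz} decays in the lower half-plane when ω > 0 and in the upper half-plane when ω < 0.

Case ω > 0 (lower half-plane, clockwise contour ⇒ F(ω) = -2πi·ΣRes):
  Res_{z = - 2 i} g(z) = i \left(\frac{1}{2} - \omega\right) e^{- 2 \omega} (pole of order 2)
  F(ω) = -2πi·ΣRes = \pi \left(1 - 2 \omega\right) e^{- 2 \omega}

Case ω < 0 (upper half-plane, counterclockwise contour ⇒ F(ω) = +2πi·ΣRes):
  Res_{z = 2 i} g(z) = i \left(- \omega - \frac{1}{2}\right) e^{2 \omega} (pole of order 2)
  F(ω) = 2πi·ΣRes = \pi \left(2 \omega + 1\right) e^{2 \omega}

Both cases combine into a single formula in |ω|:

F(ω) = \pi \left(1 - 2 \left|{\omega}\right|\right) e^{- 2 \left|{\omega}\right|}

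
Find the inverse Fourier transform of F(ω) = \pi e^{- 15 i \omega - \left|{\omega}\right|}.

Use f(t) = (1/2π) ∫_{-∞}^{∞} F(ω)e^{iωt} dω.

f(t) = \frac{1}{\left(t - 15\right)^{2} + 1}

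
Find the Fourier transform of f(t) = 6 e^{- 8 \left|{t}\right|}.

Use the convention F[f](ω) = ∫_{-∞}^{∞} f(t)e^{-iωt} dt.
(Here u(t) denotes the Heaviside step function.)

F(ω) = \frac{96}{\omega^{2} + 64}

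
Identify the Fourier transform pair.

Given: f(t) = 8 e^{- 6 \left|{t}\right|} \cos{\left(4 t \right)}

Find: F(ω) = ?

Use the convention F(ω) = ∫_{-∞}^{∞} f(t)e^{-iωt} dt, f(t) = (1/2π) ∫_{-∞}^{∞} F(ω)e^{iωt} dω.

F(ω) = \frac{96 \left(\omega^{2} + 52\right)}{\omega^{4} + 40 \omega^{2} + 2704}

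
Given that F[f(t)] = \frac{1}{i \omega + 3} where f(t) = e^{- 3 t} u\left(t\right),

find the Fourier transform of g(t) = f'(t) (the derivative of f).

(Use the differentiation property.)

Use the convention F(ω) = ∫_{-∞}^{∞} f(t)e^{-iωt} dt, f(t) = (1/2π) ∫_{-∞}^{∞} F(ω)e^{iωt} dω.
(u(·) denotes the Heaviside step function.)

F[g](ω) = \frac{\omega}{\omega - 3 i}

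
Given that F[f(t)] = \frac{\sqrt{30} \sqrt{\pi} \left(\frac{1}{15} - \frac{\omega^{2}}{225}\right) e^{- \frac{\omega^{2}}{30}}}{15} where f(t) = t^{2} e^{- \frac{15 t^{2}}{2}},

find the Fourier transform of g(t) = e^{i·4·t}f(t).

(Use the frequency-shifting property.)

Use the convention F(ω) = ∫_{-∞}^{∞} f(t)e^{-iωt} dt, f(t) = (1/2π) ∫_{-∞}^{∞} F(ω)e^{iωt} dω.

F[g](ω) = \frac{\sqrt{30} \sqrt{\pi} \left(15 - \left(\omega - 4\right)^{2}\right) e^{- \frac{\left(\omega - 4\right)^{2}}{30}}}{3375}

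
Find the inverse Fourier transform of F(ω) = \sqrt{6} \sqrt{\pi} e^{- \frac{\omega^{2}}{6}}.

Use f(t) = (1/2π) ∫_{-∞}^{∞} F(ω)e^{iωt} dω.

f(t) = 3 e^{- \frac{3 t^{2}}{2}}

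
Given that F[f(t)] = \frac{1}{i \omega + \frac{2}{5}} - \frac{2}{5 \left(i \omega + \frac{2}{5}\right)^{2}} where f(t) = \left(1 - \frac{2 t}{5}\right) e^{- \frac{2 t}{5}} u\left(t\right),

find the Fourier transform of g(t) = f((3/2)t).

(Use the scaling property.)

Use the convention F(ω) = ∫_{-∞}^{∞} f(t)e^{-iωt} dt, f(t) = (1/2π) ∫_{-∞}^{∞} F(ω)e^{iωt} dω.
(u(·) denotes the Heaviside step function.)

F[g](ω) = \frac{25 i \omega}{- 25 \omega^{2} + 30 i \omega + 9}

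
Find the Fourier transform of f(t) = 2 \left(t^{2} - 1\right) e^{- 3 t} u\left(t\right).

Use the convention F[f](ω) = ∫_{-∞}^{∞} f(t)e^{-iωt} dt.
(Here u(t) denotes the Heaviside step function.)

F(ω) = \frac{2 \left(2 i \omega - \left(i \omega + 3\right)^{3} + 6\right)}{\left(i \omega + 3\right)^{4}}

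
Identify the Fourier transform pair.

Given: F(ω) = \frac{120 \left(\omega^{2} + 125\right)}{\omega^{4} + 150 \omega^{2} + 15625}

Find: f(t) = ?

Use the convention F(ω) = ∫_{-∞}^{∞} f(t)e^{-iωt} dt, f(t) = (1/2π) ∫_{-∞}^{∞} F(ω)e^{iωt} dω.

f(t) = 6 e^{- 10 \left|{t}\right|} \cos{\left(5 t \right)}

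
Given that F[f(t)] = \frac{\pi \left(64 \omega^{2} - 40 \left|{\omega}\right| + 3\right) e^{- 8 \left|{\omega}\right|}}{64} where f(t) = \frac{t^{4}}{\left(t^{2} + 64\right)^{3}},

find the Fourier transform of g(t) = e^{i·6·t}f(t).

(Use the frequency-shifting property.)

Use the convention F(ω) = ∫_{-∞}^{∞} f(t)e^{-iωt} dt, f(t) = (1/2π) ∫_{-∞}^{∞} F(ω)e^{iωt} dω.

F[g](ω) = \frac{\pi \left(64 \left(\omega - 6\right)^{2} - 40 \left|{\omega - 6}\right| + 3\right) e^{- 8 \left|{\omega - 6}\right|}}{64}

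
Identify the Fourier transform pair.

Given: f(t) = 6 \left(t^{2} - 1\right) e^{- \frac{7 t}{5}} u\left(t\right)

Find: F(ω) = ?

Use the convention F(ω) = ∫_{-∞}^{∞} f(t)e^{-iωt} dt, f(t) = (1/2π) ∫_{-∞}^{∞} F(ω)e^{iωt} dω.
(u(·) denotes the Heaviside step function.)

F(ω) = \frac{30 \left(250 i \omega - \left(5 i \omega + 7\right)^{3} + 350\right)}{\left(5 i \omega + 7\right)^{4}}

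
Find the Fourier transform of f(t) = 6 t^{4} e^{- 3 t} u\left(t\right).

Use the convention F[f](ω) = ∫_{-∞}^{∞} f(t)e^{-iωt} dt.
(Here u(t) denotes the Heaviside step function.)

F(ω) = \frac{144}{\left(i \omega + 3\right)^{5}}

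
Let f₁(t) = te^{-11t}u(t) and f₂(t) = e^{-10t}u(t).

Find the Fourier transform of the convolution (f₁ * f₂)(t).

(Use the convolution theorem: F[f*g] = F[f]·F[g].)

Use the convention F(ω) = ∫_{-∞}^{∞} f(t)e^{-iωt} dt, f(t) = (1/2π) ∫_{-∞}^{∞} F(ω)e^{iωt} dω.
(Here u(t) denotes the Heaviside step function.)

F[f₁*f₂](ω) = \frac{1}{\left(i \omega + 10\right) \left(i \omega + 11\right)^{2}}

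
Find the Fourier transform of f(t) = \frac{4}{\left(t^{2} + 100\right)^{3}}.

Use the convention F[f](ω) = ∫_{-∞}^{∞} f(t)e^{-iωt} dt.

F(ω) = \frac{\pi \left(100 \omega^{2} + 30 \left|{\omega}\right| + 3\right) e^{- 10 \left|{\omega}\right|}}{200000}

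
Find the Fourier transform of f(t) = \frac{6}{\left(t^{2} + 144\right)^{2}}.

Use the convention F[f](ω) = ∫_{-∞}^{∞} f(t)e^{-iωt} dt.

F(ω) = \frac{\pi \left(12 \left|{\omega}\right| + 1\right) e^{- 12 \left|{\omega}\right|}}{576}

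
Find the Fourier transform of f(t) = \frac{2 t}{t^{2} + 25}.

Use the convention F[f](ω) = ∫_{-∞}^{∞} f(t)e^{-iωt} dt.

F(ω) = - 2 i \pi e^{- 5 \left|{\omega}\right|} \operatorname{sign}{\left(\omega \right)}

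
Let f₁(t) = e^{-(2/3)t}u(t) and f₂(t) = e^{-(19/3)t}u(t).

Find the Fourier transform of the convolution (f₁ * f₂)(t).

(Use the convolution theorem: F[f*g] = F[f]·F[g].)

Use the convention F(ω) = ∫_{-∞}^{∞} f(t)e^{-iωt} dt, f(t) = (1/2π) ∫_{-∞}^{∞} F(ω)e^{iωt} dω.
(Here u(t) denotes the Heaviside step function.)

F[f₁*f₂](ω) = \frac{9}{- 9 \omega^{2} + 63 i \omega + 38}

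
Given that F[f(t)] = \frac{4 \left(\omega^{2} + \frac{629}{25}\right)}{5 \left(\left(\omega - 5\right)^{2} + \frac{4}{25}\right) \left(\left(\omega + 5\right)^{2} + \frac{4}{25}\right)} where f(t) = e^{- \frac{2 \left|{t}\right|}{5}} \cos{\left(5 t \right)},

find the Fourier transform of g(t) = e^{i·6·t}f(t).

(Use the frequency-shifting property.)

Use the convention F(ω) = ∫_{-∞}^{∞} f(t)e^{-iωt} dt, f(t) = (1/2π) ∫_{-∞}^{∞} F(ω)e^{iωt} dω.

F[g](ω) = \frac{20 \left(25 \left(\omega - 6\right)^{2} + 629\right)}{\left(25 \left(\omega - 11\right)^{2} + 4\right) \left(25 \left(\omega - 1\right)^{2} + 4\right)}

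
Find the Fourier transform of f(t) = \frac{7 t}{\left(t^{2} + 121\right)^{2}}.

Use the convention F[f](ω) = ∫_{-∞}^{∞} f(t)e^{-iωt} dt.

F(ω) = - \frac{7 i \pi \omega e^{- 11 \left|{\omega}\right|}}{22}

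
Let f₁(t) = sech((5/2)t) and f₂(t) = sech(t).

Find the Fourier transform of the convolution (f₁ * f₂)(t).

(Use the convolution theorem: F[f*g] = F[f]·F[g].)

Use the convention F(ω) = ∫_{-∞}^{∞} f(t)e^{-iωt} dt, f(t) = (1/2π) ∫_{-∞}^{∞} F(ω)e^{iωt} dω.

F[f₁*f₂](ω) = \frac{2 \pi^{2}}{5 \cosh{\left(\frac{\pi \omega}{5} \right)} \cosh{\left(\frac{\pi \omega}{2} \right)}}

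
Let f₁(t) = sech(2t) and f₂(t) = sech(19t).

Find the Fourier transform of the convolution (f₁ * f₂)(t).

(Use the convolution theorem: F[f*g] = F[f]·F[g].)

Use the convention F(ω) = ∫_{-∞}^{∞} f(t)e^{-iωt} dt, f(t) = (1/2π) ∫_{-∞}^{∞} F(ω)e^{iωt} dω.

F[f₁*f₂](ω) = \frac{\pi^{2}}{38 \cosh{\left(\frac{\pi \omega}{38} \right)} \cosh{\left(\frac{\pi \omega}{4} \right)}}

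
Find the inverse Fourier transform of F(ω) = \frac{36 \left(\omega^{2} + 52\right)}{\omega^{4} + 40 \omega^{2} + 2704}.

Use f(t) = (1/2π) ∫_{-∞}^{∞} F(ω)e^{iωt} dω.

f(t) = 3 e^{- 6 \left|{t}\right|} \cos{\left(4 \left|{t}\right| \right)}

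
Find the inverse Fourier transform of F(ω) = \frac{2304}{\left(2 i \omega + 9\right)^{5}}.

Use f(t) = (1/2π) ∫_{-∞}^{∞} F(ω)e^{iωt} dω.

f(t) = 3 t^{4} e^{- \frac{9 t}{2}} u\left(t\right)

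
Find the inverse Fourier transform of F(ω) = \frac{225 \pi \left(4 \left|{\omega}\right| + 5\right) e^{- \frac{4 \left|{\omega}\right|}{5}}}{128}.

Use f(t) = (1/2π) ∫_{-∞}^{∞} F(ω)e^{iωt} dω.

f(t) = \frac{9}{\left(t^{2} + \frac{16}{25}\right)^{2}}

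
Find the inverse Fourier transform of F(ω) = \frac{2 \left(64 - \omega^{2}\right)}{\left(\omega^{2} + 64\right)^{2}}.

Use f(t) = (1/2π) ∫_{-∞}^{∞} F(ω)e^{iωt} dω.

f(t) = e^{- 8 \left|{t}\right|} \left|{t}\right|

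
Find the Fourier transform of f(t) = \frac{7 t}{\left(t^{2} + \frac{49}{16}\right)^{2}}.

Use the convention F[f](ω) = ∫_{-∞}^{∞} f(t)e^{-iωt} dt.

F(ω) = - 2 i \pi \omega e^{- \frac{7 \left|{\omega}\right|}{4}}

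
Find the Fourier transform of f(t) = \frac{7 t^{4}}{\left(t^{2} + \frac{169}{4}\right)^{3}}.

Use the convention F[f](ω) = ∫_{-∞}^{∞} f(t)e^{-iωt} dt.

F(ω) = \frac{7 \pi \left(169 \omega^{2} - 130 \left|{\omega}\right| + 12\right) e^{- \frac{13 \left|{\omega}\right|}{2}}}{208}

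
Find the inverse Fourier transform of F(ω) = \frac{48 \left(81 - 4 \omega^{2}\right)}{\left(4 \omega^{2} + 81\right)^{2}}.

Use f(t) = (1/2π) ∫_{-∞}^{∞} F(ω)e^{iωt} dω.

f(t) = 6 e^{- \frac{9 \left|{t}\right|}{2}} \left|{t}\right|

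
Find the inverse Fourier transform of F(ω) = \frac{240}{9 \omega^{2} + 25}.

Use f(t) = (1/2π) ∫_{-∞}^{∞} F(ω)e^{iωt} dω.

f(t) = 8 e^{- \frac{5 \left|{t}\right|}{3}}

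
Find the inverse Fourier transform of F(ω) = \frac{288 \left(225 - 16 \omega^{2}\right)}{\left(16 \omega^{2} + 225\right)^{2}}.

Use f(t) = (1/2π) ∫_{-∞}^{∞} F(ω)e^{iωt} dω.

f(t) = 9 e^{- \frac{15 \left|{t}\right|}{4}} \left|{t}\right|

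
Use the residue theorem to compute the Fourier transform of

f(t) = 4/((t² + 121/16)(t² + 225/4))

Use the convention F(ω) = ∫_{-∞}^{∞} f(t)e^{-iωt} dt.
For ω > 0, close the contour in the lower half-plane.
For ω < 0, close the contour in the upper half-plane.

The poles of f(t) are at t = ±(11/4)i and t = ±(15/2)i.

Let g(z) = f(z)e^{-iωz}; for large |z| the factor e^{-iωz} decays in the lower half-plane when ω > 0 and in the upper half-plane when ω < 0.

Case ω > 0 (lower half-plane, clockwise contour ⇒ F(ω) = -2πi·ΣRes):
  Res_{z = - \frac{11 i}{4}} g(z) = \frac{128 i e^{- \frac{11 \omega}{4}}}{8569}
  Res_{z = - \frac{15 i}{2}} g(z) = - \frac{64 i e^{- \frac{15 \omega}{2}}}{11685}
  F(ω) = -2πi·ΣRes = - \frac{128 \pi e^{- \frac{15 \omega}{2}}}{11685} + \frac{256 \pi e^{- \frac{11 \omega}{4}}}{8569}

Case ω < 0 (upper half-plane, counterclockwise contour ⇒ F(ω) = +2πi·ΣRes):
  Res_{z = \frac{11 i}{4}} g(z) = - \frac{128 i e^{\frac{11 \omega}{4}}}{8569}
  Res_{z = \frac{15 i}{2}} g(z) = \frac{64 i e^{\frac{15 \omega}{2}}}{11685}
  F(ω) = 2πi·ΣRes = \frac{128 \pi \left(30 e^{\frac{11 \omega}{4}} - 11 e^{\frac{15 \omega}{2}}\right)}{128535}

Both cases combine into a single formula in |ω|:

F(ω) = - \frac{128 \pi e^{- \frac{15 \left|{\omega}\right|}{2}}}{11685} + \frac{256 \pi e^{- \frac{11 \left|{\omega}\right|}{4}}}{8569}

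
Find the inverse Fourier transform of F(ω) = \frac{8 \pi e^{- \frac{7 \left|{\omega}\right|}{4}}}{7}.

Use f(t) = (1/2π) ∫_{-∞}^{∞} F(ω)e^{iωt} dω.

f(t) = \frac{2}{t^{2} + \frac{49}{16}}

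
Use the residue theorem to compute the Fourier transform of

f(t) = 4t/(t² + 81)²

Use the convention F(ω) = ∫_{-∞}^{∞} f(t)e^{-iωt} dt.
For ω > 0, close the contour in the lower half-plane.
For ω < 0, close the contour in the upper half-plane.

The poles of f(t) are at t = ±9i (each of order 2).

Let g(z) = f(z)e^{-iωz}; for large |z| the factor e^{-iωz} decays in the lower half-plane when ω > 0 and in the upper half-plane when ω < 0.

Case ω > 0 (lower half-plane, clockwise contour ⇒ F(ω) = -2πi·ΣRes):
  Res_{z = - 9 i} g(z) = \frac{\omega e^{- 9 \omega}}{9} (pole of order 2)
  F(ω) = -2πi·ΣRes = - \frac{2 i \pi \omega e^{- 9 \omega}}{9}

Case ω < 0 (upper half-plane, counterclockwise contour ⇒ F(ω) = +2πi·ΣRes):
  Res_{z = 9 i} g(z) = - \frac{\omega e^{9 \omega}}{9} (pole of order 2)
  F(ω) = 2πi·ΣRes = - \frac{2 i \pi \omega e^{9 \omega}}{9}

Both cases combine into a single formula in |ω|:

F(ω) = - \frac{2 i \pi \omega e^{- 9 \left|{\omega}\right|}}{9}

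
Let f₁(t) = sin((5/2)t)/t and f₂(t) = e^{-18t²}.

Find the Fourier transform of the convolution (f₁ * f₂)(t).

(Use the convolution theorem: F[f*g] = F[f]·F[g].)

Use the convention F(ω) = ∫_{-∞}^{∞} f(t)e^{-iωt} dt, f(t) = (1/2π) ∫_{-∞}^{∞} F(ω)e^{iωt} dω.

F[f₁*f₂](ω) = \begin{cases} \frac{\sqrt{2} \pi^{\frac{3}{2}} e^{- \frac{\omega^{2}}{72}}}{6} & \text{for}\: \omega > - \frac{5}{2} \wedge \omega < \frac{5}{2} \\0 & \text{otherwise} \end{cases}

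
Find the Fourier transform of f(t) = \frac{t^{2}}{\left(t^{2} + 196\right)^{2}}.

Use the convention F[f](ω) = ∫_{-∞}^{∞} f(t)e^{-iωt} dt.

F(ω) = \frac{\pi \left(1 - 14 \left|{\omega}\right|\right) e^{- 14 \left|{\omega}\right|}}{28}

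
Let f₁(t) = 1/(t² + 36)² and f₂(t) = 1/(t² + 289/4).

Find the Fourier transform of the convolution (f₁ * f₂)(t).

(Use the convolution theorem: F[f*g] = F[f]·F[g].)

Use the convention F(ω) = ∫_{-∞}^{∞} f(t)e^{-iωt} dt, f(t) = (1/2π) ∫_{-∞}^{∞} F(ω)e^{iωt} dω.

F[f₁*f₂](ω) = \frac{\pi^{2} \left(6 \left|{\omega}\right| + 1\right) e^{- \frac{29 \left|{\omega}\right|}{2}}}{3672}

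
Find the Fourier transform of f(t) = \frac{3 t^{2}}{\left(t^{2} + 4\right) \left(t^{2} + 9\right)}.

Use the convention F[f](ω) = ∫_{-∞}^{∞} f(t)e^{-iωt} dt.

F(ω) = \frac{3 \pi \left(3 - 2 e^{\left|{\omega}\right|}\right) e^{- 3 \left|{\omega}\right|}}{5}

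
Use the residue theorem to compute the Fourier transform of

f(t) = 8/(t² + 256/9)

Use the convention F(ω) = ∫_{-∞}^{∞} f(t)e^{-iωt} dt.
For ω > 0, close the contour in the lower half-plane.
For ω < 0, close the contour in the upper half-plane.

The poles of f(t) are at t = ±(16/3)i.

Let g(z) = f(z)e^{-iωz}; for large |z| the factor e^{-iωz} decays in the lower half-plane when ω > 0 and in the upper half-plane when ω < 0.

Case ω > 0 (lower half-plane, clockwise contour ⇒ F(ω) = -2πi·ΣRes):
  Res_{z = - \frac{16 i}{3}} g(z) = \frac{3 i e^{- \frac{16 \omega}{3}}}{4}
  F(ω) = -2πi·ΣRes = \frac{3 \pi e^{- \frac{16 \omega}{3}}}{2}

Case ω < 0 (upper half-plane, counterclockwise contour ⇒ F(ω) = +2πi·ΣRes):
  Res_{z = \frac{16 i}{3}} g(z) = - \frac{3 i e^{\frac{16 \omega}{3}}}{4}
  F(ω) = 2πi·ΣRes = \frac{3 \pi e^{\frac{16 \omega}{3}}}{2}

Both cases combine into a single formula in |ω|:

F(ω) = \frac{3 \pi e^{- \frac{16 \left|{\omega}\right|}{3}}}{2}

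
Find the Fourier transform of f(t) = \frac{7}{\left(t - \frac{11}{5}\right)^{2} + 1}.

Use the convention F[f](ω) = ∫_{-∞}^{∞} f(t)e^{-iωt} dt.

F(ω) = 7 \pi e^{- \frac{11 i \omega}{5} - \left|{\omega}\right|}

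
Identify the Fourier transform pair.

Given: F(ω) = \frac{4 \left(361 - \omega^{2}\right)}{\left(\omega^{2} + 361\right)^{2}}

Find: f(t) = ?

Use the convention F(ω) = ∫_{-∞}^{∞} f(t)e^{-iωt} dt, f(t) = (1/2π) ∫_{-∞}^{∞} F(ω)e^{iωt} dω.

f(t) = 2 e^{- 19 \left|{t}\right|} \left|{t}\right|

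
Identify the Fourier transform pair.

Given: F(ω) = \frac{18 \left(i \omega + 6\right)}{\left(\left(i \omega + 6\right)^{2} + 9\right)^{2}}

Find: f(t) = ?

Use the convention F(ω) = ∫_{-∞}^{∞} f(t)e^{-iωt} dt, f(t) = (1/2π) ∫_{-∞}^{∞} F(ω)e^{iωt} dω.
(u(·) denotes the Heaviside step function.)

f(t) = 3 t e^{- 6 t} \sin{\left(3 t \right)} u\left(t\right)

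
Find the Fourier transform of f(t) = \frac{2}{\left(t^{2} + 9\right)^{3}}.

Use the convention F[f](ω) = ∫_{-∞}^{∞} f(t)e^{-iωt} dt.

F(ω) = \frac{\pi \left(3 \omega^{2} + 3 \left|{\omega}\right| + 1\right) e^{- 3 \left|{\omega}\right|}}{324}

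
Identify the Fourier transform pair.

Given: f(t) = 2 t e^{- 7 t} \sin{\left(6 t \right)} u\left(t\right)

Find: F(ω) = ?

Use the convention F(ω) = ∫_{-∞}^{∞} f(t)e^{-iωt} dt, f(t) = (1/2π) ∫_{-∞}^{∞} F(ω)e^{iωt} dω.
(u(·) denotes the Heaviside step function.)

F(ω) = \frac{24 \left(i \omega + 7\right)}{\left(\left(i \omega + 7\right)^{2} + 36\right)^{2}}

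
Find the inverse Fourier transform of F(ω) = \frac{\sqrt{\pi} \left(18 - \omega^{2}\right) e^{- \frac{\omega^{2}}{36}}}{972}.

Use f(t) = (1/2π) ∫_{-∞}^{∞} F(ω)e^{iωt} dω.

f(t) = t^{2} e^{- 9 t^{2}}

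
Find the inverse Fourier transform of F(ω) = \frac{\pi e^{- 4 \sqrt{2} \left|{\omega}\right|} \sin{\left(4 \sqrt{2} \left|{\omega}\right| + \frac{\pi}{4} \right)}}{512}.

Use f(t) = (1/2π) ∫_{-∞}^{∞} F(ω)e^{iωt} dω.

f(t) = \frac{1}{t^{4} + 4096}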